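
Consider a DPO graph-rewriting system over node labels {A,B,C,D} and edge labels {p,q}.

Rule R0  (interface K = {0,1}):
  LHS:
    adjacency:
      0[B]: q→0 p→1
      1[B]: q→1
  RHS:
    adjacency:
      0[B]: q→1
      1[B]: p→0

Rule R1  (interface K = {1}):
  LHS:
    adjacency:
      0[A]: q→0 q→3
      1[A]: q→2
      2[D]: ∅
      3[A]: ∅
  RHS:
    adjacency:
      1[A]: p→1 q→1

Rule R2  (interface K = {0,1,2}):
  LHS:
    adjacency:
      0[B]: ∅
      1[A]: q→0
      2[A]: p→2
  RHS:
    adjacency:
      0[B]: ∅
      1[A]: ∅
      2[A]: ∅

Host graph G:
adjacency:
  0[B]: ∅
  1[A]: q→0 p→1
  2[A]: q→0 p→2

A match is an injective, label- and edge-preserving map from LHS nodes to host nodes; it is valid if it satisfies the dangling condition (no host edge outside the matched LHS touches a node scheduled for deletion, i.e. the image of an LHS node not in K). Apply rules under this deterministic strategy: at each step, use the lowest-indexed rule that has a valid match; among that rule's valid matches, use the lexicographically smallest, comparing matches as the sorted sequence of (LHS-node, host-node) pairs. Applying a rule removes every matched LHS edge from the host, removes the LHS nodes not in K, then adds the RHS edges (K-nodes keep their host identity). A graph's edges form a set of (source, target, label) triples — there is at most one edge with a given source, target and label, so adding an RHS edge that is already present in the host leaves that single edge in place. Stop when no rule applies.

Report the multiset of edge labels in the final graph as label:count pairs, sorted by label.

Answer: (no edges)

Steps:
[0] host  ⇒  3 nodes, 4 edges  {1-q->0 1-p->1 2-q->0 2-p->2}
[1] R2 @ {0↦0, 1↦1, 2↦2}  ⇒  3 nodes, 2 edges  {1-p->1 2-q->0}
[2] R2 @ {0↦0, 1↦2, 2↦1}  ⇒  3 nodes, 0 edges  {∅}
halt: no rule applies after step 2
NF edges: []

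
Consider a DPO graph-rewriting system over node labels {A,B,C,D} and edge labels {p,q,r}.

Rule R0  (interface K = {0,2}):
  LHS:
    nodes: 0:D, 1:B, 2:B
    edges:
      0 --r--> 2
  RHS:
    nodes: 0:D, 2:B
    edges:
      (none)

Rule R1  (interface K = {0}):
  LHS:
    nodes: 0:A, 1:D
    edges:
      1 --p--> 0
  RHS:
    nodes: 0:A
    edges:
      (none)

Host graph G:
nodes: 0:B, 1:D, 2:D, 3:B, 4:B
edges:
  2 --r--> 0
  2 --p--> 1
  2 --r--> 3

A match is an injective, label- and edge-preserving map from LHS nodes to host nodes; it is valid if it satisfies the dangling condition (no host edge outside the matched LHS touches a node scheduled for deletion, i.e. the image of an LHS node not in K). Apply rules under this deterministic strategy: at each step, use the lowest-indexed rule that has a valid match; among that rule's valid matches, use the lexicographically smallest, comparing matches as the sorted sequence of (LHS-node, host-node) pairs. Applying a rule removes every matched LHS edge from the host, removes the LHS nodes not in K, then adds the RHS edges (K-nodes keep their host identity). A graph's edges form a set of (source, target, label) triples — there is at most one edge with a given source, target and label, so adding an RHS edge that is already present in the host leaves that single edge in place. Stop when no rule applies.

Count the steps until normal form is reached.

Answer: 2

Derivation:
[0] host  ⇒  5 nodes, 3 edges  {2-r->0 2-p->1 2-r->3}
[1] R0 @ {0↦2, 1↦4, 2↦0}  ⇒  4 nodes, 2 edges  {2-p->1 2-r->3}
[2] R0 @ {0↦2, 1↦0, 2↦3}  ⇒  3 nodes, 1 edges  {2-p->1}
halt: no rule applies after step 2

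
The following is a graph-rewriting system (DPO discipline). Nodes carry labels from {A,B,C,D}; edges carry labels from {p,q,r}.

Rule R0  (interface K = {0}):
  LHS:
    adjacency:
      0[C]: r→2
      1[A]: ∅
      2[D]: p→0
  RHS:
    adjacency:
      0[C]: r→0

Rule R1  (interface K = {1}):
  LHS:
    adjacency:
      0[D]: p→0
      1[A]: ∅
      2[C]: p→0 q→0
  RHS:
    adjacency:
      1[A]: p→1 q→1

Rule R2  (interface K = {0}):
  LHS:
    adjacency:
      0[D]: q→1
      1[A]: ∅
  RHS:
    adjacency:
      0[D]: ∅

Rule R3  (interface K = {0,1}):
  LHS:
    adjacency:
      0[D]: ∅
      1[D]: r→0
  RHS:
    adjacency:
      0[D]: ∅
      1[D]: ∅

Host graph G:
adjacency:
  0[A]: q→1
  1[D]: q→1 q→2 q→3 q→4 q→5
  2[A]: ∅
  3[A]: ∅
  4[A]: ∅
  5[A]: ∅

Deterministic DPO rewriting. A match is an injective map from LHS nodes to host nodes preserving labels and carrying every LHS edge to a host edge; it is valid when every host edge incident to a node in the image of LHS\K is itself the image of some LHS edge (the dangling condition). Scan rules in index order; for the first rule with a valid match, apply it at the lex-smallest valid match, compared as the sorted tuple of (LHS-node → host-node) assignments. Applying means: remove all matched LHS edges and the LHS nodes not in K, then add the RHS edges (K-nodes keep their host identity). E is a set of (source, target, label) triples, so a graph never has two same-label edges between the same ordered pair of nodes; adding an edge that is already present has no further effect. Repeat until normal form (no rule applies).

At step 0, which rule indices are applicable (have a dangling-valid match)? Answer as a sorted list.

R0: no valid match — LHS pattern not found
R1: no valid match — LHS pattern not found
R2: 4 valid matches — {0↦1, 1↦2}, {0↦1, 1↦3}, {0↦1, 1↦4} (+1 more)
R3: no valid match — LHS pattern not found

Answer: [R2]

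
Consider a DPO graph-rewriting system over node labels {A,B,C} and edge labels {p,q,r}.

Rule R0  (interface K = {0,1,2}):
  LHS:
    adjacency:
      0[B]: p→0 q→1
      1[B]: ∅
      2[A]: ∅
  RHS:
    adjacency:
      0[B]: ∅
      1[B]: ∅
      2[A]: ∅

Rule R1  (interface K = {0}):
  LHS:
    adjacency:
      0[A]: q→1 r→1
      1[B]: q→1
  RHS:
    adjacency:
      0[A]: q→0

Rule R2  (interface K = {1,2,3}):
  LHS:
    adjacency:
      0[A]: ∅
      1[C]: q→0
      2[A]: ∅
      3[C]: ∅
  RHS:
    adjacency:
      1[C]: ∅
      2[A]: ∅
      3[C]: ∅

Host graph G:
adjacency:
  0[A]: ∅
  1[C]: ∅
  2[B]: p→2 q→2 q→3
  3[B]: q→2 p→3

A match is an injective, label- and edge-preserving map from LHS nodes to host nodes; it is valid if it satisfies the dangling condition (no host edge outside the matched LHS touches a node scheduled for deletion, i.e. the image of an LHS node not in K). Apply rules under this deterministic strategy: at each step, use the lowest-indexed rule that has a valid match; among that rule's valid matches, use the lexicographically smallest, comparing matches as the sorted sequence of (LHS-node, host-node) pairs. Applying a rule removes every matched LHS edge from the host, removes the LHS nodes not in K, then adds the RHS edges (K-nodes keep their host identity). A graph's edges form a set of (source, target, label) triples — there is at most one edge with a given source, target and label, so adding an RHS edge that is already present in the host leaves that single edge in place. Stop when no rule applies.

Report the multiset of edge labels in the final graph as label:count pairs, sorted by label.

[0] host  ⇒  4 nodes, 5 edges  {2-p->2 2-q->2 2-q->3 3-q->2 3-p->3}
[1] R0 @ {0↦2, 1↦3, 2↦0}  ⇒  4 nodes, 3 edges  {2-q->2 3-q->2 3-p->3}
[2] R0 @ {0↦3, 1↦2, 2↦0}  ⇒  4 nodes, 1 edges  {2-q->2}
halt: no rule applies after step 2
NF edges: [(2, 2, 'q')]

Answer: q:1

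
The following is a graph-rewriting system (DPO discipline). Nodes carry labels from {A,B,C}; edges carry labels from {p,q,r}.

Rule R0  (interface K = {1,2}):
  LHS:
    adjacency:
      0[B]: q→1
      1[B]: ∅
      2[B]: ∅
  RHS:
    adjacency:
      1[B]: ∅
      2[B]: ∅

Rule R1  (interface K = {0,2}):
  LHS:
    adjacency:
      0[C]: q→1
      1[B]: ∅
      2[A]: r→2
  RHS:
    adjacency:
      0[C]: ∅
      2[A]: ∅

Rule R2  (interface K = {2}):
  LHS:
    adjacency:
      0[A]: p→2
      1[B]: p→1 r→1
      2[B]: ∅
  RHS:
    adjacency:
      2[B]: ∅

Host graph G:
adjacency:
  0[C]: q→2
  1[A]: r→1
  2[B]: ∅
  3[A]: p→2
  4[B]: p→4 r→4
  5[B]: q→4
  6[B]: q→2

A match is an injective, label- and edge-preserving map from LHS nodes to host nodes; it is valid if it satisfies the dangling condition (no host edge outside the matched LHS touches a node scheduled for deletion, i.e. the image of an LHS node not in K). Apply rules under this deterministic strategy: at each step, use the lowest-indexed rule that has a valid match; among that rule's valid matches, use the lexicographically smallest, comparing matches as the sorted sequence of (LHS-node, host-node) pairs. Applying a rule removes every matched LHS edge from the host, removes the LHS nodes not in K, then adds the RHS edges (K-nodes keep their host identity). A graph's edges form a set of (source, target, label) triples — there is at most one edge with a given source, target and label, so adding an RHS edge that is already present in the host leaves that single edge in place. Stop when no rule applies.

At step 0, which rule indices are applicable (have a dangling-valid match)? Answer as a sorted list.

R0: 4 valid matches — {0↦5, 1↦4, 2↦2}, {0↦5, 1↦4, 2↦6}, {0↦6, 1↦2, 2↦4} (+1 more)
R1: no valid match — 1 raw match, all fail dangling condition
R2: no valid match — 1 raw match, all fail dangling condition

Answer: [R0]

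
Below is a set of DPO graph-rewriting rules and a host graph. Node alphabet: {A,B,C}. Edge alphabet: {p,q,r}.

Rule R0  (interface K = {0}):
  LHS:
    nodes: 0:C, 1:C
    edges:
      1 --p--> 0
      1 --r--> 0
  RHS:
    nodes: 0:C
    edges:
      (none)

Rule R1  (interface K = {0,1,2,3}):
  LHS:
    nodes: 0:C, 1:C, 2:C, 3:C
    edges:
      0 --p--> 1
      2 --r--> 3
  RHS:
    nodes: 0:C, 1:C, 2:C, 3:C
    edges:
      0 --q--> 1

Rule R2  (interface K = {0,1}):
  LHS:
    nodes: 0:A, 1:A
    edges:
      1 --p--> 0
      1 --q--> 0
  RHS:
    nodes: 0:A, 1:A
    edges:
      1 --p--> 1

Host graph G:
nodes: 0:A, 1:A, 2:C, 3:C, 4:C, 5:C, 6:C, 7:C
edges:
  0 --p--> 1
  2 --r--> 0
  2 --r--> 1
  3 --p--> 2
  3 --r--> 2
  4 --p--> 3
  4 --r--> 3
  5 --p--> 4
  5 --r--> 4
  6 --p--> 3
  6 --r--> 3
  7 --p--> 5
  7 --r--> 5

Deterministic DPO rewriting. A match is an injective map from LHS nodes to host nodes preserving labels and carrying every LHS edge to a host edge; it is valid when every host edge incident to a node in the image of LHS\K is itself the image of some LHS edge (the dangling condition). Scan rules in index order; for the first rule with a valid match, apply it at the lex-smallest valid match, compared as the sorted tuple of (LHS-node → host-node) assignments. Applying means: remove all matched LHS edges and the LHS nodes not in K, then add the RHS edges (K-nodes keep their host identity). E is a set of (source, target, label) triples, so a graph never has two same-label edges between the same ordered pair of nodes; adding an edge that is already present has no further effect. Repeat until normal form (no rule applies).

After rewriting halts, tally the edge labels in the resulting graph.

Answer: p:1 r:2

Rewrite trace:
start.  V:8 E:13  edges: 0-p->1 2-r->0 2-r->1 3-p->2 3-r->2 4-p->3 4-r->3 5-p->4 5-r->4 6-p->3 6-r->3 7-p->5 7-r->5
1. fire R0 via {0↦3, 1↦6}  →  V:7 E:11  edges: 0-p->1 2-r->0 2-r->1 3-p->2 3-r->2 4-p->3 4-r->3 5-p->4 5-r->4 7-p->5 7-r->5
2. fire R0 via {0↦5, 1↦7}  →  V:6 E:9  edges: 0-p->1 2-r->0 2-r->1 3-p->2 3-r->2 4-p->3 4-r->3 5-p->4 5-r->4
3. fire R0 via {0↦4, 1↦5}  →  V:5 E:7  edges: 0-p->1 2-r->0 2-r->1 3-p->2 3-r->2 4-p->3 4-r->3
4. fire R0 via {0↦3, 1↦4}  →  V:4 E:5  edges: 0-p->1 2-r->0 2-r->1 3-p->2 3-r->2
5. fire R0 via {0↦2, 1↦3}  →  V:3 E:3  edges: 0-p->1 2-r->0 2-r->1
halt: no rule applies after step 5
NF edges: [(0, 1, 'p'), (2, 0, 'r'), (2, 1, 'r')]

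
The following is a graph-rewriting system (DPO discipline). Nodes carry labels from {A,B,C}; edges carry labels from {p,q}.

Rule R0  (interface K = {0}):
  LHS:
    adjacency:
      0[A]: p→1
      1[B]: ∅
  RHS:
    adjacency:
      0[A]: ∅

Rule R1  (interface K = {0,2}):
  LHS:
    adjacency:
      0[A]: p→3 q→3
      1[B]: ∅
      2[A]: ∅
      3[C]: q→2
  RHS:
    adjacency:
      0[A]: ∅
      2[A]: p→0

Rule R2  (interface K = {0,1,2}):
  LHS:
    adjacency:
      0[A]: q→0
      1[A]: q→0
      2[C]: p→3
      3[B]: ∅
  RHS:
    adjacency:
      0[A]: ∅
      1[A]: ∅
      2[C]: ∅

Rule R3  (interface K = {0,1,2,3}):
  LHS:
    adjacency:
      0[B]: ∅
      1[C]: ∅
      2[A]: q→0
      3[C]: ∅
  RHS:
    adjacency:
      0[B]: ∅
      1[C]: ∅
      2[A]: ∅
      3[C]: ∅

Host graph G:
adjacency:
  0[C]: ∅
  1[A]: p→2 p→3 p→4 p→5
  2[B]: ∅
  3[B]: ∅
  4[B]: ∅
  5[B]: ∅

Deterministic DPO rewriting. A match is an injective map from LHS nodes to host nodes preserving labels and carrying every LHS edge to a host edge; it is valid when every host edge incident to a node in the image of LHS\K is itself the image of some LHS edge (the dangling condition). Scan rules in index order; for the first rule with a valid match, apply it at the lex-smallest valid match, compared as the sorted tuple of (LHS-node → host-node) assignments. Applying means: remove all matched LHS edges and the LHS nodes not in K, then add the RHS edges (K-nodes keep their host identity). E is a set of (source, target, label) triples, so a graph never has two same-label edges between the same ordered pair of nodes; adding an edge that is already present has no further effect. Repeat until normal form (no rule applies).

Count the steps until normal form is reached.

initial: |V|=6 |E|=4  E = 1-p->2 1-p->3 1-p->4 1-p->5
step 1: apply R0 at {0↦1, 1↦2}  → |V|=5 |E|=3  E = 1-p->3 1-p->4 1-p->5
step 2: apply R0 at {0↦1, 1↦3}  → |V|=4 |E|=2  E = 1-p->4 1-p->5
step 3: apply R0 at {0↦1, 1↦4}  → |V|=3 |E|=1  E = 1-p->5
step 4: apply R0 at {0↦1, 1↦5}  → |V|=2 |E|=0  E = ∅
final graph: no rule applies after step 4

Answer: 4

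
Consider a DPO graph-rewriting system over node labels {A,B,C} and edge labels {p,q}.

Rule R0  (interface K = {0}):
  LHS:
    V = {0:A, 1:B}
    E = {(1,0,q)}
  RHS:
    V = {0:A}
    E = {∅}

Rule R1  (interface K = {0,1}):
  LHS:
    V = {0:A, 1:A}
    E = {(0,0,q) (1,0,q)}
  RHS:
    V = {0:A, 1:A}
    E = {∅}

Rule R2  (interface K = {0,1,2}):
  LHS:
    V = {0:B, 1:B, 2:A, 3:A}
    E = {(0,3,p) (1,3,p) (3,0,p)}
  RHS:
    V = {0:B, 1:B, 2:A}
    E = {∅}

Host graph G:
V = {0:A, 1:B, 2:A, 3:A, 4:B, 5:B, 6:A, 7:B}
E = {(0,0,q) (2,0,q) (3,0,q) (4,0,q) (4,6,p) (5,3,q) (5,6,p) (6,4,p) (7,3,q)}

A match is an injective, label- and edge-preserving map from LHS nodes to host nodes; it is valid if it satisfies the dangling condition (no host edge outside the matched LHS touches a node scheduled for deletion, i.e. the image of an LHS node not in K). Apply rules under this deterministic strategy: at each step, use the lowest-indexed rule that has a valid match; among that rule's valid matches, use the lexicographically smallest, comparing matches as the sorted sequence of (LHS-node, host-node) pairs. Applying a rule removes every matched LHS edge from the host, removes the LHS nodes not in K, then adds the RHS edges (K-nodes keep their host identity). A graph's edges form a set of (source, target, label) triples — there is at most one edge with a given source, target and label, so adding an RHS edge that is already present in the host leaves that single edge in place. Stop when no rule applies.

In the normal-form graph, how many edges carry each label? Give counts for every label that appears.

Answer: q:1

Rewrite trace:
initial: |V|=8 |E|=9  E = 0-q->0 2-q->0 3-q->0 4-q->0 4-p->6 5-q->3 5-p->6 6-p->4 7-q->3
step 1: apply R0 at {0↦3, 1↦7}  → |V|=7 |E|=8  E = 0-q->0 2-q->0 3-q->0 4-q->0 4-p->6 5-q->3 5-p->6 6-p->4
step 2: apply R1 at {0↦0, 1↦2}  → |V|=7 |E|=6  E = 3-q->0 4-q->0 4-p->6 5-q->3 5-p->6 6-p->4
step 3: apply R2 at {0↦4, 1↦5, 2↦0, 3↦6}  → |V|=6 |E|=3  E = 3-q->0 4-q->0 5-q->3
step 4: apply R0 at {0↦0, 1↦4}  → |V|=5 |E|=2  E = 3-q->0 5-q->3
step 5: apply R0 at {0↦3, 1↦5}  → |V|=4 |E|=1  E = 3-q->0
final graph: no rule applies after step 5
NF edges: [(3, 0, 'q')]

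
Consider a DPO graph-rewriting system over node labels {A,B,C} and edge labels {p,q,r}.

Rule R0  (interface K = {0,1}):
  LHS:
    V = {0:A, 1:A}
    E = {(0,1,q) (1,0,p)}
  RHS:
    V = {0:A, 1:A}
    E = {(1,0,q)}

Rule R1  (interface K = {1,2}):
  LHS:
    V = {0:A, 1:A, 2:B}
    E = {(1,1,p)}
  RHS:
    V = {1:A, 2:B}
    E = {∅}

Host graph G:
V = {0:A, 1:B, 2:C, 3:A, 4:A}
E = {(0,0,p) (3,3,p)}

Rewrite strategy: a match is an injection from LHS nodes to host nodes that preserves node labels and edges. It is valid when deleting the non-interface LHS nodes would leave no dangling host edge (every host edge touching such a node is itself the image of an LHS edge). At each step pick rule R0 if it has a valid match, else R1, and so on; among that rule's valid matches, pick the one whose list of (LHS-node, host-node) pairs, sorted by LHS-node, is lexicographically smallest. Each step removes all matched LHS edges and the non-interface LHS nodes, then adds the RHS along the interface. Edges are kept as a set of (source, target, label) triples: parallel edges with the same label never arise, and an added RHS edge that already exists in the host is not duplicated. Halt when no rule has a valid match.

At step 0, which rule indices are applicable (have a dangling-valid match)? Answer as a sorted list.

R0: no valid match — LHS pattern not found
R1: 2 valid matches — {0↦4, 1↦0, 2↦1}, {0↦4, 1↦3, 2↦1}

Answer: [R1]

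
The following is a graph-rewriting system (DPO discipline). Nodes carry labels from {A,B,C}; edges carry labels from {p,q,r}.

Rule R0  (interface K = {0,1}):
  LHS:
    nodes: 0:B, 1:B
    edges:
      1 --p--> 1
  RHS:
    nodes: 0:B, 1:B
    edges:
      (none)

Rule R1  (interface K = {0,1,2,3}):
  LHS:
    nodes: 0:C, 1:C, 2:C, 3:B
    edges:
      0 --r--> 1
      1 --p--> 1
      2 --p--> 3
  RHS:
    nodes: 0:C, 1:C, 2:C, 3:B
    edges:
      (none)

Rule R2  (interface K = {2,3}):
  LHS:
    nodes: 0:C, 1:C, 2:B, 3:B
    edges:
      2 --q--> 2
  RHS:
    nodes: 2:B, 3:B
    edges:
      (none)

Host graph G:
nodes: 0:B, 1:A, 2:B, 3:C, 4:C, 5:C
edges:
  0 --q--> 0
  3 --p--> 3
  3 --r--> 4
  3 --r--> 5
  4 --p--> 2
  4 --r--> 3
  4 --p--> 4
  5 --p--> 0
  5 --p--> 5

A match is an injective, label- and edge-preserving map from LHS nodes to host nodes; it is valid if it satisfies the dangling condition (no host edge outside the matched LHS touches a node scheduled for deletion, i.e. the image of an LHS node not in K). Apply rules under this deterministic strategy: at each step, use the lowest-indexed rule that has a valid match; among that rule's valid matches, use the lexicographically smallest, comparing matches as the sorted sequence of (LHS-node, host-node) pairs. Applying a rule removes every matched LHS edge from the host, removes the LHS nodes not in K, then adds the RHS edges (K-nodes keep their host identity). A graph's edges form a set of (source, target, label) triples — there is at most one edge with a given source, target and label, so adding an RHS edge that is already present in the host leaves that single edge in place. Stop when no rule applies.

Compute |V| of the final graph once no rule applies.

[0] host  ⇒  6 nodes, 9 edges  {0-q->0 3-p->3 3-r->4 3-r->5 4-p->2 4-r->3 4-p->4 5-p->0 5-p->5}
[1] R1 @ {0↦3, 1↦4, 2↦5, 3↦0}  ⇒  6 nodes, 6 edges  {0-q->0 3-p->3 3-r->5 4-p->2 4-r->3 5-p->5}
[2] R1 @ {0↦3, 1↦5, 2↦4, 3↦2}  ⇒  6 nodes, 3 edges  {0-q->0 3-p->3 4-r->3}
halt: no rule applies after step 2
NF nodes: {0:B, 1:A, 2:B, 3:C, 4:C, 5:C}

Answer: 6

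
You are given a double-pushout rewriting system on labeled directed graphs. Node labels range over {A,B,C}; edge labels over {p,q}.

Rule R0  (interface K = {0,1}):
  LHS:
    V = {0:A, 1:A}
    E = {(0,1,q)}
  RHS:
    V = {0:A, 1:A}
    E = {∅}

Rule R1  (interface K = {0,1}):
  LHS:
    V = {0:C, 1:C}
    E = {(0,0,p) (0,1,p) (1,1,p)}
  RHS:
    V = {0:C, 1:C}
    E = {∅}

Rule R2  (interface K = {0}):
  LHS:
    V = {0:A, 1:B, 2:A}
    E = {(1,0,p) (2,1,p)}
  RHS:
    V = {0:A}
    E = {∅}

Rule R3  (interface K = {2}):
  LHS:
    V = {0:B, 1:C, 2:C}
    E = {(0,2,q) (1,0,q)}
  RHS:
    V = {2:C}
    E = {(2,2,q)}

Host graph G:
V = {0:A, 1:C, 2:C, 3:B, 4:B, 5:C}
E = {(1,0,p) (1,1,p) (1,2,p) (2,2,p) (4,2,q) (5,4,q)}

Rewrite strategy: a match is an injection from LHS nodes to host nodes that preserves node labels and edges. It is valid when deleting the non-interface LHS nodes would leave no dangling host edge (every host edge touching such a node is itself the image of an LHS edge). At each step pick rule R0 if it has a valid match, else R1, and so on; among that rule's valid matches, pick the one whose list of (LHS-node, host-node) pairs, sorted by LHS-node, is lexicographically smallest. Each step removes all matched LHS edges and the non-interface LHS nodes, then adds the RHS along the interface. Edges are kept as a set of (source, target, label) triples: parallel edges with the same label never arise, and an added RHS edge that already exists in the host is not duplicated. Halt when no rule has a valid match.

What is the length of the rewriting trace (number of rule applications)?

start.  V:6 E:6  edges: 1-p->0 1-p->1 1-p->2 2-p->2 4-q->2 5-q->4
1. fire R1 via {0↦1, 1↦2}  →  V:6 E:3  edges: 1-p->0 4-q->2 5-q->4
2. fire R3 via {0↦4, 1↦5, 2↦2}  →  V:4 E:2  edges: 1-p->0 2-q->2
final graph: no rule applies after step 2

Answer: 2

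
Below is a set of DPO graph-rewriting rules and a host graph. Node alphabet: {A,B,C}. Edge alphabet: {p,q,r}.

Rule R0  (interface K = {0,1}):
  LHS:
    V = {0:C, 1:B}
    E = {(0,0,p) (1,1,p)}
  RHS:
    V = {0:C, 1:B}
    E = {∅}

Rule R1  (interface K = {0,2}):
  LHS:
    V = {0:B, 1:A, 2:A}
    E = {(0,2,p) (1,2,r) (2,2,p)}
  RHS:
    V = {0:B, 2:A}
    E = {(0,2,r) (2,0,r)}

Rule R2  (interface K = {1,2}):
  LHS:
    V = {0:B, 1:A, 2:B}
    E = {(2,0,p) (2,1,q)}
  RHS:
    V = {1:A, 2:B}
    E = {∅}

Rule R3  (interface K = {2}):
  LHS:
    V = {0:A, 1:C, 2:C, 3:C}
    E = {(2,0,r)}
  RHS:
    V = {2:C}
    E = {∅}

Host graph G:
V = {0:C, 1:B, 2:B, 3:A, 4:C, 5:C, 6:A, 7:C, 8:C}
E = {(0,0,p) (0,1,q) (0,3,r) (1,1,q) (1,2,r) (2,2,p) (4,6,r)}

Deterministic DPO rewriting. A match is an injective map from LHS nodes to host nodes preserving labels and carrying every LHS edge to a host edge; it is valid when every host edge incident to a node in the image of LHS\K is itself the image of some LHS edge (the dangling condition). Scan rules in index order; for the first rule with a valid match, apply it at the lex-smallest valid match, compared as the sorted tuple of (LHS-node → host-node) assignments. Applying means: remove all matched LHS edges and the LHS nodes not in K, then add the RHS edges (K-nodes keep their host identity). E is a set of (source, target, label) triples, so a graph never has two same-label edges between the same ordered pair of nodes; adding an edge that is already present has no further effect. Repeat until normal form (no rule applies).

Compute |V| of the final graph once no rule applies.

Answer: 6

Rewrite trace:
start.  V:9 E:7  edges: 0-p->0 0-q->1 0-r->3 1-q->1 1-r->2 2-p->2 4-r->6
1. fire R0 via {0↦0, 1↦2}  →  V:9 E:5  edges: 0-q->1 0-r->3 1-q->1 1-r->2 4-r->6
2. fire R3 via {0↦3, 1↦5, 2↦0, 3↦7}  →  V:6 E:4  edges: 0-q->1 1-q->1 1-r->2 4-r->6
normal form: no rule applies after step 2
NF nodes: {0:C, 1:B, 2:B, 4:C, 6:A, 8:C}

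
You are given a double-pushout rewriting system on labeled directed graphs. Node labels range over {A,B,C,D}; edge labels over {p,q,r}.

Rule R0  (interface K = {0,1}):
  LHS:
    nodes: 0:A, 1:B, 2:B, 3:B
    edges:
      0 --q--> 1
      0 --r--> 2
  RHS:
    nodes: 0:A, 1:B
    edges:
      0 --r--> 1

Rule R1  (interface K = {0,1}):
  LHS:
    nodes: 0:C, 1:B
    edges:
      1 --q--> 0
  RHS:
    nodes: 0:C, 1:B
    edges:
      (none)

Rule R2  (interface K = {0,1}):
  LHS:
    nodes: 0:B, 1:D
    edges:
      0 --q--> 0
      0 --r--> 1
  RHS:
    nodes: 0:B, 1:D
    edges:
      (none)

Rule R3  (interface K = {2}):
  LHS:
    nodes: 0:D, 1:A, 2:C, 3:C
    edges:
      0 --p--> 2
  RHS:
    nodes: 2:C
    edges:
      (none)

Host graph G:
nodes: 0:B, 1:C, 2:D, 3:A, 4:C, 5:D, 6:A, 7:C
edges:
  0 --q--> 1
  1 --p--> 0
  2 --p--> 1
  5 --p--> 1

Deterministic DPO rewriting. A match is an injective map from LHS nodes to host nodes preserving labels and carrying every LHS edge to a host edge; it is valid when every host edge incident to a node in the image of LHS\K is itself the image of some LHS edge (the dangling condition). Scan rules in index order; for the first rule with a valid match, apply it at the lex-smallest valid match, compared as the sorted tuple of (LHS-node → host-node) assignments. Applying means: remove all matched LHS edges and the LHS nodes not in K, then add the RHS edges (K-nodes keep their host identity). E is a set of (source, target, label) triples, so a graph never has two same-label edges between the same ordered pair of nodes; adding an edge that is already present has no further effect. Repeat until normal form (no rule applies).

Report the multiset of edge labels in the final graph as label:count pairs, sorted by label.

Answer: p:1

Steps:
[0] host  ⇒  8 nodes, 4 edges  {0-q->1 1-p->0 2-p->1 5-p->1}
[1] R1 @ {0↦1, 1↦0}  ⇒  8 nodes, 3 edges  {1-p->0 2-p->1 5-p->1}
[2] R3 @ {0↦2, 1↦3, 2↦1, 3↦4}  ⇒  5 nodes, 2 edges  {1-p->0 5-p->1}
[3] R3 @ {0↦5, 1↦6, 2↦1, 3↦7}  ⇒  2 nodes, 1 edges  {1-p->0}
halt: no rule applies after step 3
NF edges: [(1, 0, 'p')]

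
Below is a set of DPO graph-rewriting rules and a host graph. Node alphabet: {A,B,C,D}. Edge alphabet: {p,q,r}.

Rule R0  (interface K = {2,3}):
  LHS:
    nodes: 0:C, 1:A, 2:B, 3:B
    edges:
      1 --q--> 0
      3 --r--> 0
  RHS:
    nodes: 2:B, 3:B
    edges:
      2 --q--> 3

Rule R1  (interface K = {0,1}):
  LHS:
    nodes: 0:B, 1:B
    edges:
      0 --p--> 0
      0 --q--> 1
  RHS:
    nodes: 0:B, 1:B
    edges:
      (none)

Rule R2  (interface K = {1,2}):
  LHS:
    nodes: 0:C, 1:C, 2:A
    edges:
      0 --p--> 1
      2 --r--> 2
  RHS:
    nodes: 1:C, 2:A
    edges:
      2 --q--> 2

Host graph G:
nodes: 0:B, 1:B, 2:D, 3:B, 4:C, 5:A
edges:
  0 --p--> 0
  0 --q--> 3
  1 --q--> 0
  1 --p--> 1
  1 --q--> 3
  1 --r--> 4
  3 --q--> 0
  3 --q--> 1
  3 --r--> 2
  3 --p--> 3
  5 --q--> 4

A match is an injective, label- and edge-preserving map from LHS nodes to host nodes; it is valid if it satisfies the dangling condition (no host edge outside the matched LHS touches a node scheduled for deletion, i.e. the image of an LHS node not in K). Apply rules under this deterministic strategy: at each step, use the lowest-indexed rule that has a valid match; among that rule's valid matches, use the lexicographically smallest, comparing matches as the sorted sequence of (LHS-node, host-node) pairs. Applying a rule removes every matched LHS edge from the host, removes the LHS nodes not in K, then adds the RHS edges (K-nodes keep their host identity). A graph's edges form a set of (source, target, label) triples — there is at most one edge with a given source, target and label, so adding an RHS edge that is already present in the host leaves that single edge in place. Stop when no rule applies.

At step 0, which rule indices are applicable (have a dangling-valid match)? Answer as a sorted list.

Answer: [R0,R1]

Steps:
R0: 2 valid matches — {0↦4, 1↦5, 2↦0, 3↦1}, {0↦4, 1↦5, 2↦3, 3↦1}
R1: 5 valid matches — {0↦0, 1↦3}, {0↦1, 1↦0}, {0↦1, 1↦3} (+2 more)
R2: no valid match — LHS pattern not found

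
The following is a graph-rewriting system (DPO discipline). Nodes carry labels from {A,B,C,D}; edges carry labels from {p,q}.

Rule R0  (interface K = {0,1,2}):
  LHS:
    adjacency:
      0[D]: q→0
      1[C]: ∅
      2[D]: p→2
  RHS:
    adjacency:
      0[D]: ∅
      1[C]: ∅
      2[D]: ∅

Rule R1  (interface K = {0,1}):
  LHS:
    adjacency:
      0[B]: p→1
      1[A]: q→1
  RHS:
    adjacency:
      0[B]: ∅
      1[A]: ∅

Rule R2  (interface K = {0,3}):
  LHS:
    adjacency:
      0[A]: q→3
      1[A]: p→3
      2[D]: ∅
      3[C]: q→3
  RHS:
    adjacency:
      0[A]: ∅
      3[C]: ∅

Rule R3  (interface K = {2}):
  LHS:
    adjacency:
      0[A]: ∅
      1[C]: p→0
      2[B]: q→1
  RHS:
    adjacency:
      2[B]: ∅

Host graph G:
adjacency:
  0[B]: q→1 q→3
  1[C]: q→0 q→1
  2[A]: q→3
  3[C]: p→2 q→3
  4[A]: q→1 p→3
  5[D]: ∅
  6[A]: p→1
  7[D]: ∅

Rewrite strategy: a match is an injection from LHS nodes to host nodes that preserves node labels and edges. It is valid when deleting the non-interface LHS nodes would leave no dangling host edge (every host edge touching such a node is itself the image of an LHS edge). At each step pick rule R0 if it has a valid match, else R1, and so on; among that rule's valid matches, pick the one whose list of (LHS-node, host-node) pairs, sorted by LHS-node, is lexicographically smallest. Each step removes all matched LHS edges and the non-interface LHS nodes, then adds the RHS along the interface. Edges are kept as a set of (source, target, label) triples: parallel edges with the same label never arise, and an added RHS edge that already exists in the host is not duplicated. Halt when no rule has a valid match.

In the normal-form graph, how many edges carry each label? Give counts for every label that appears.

Answer: q:2

Steps:
start.  V:8 E:10  edges: 0-q->1 0-q->3 1-q->0 1-q->1 2-q->3 3-p->2 3-q->3 4-q->1 4-p->3 6-p->1
1. fire R2 via {0↦4, 1↦6, 2↦5, 3↦1}  →  V:6 E:7  edges: 0-q->1 0-q->3 1-q->0 2-q->3 3-p->2 3-q->3 4-p->3
2. fire R2 via {0↦2, 1↦4, 2↦7, 3↦3}  →  V:4 E:4  edges: 0-q->1 0-q->3 1-q->0 3-p->2
3. fire R3 via {0↦2, 1↦3, 2↦0}  →  V:2 E:2  edges: 0-q->1 1-q->0
final graph: no rule applies after step 3
NF edges: [(0, 1, 'q'), (1, 0, 'q')]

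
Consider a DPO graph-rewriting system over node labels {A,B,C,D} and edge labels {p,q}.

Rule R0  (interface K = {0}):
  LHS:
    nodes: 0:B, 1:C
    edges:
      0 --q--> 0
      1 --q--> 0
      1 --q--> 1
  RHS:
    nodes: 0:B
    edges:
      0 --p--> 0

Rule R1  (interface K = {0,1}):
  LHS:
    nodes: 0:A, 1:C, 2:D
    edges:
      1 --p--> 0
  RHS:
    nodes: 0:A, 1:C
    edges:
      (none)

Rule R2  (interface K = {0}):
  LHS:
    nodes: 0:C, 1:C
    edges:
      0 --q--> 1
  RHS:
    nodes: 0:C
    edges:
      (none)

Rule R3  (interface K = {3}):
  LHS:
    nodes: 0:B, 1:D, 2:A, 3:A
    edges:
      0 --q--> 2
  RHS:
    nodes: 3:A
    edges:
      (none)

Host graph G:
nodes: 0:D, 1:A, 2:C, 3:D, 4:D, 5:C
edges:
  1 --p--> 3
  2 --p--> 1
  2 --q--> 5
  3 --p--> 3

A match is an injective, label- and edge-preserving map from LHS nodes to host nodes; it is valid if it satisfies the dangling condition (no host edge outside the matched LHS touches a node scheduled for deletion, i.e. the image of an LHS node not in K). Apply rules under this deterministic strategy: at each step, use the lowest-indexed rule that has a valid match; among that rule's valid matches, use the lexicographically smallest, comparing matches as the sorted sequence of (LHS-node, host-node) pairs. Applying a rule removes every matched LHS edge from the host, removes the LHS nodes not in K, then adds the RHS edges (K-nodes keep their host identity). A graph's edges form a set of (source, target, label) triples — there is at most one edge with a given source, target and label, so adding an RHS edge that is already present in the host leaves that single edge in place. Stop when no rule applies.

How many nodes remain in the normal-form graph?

initial: |V|=6 |E|=4  E = 1-p->3 2-p->1 2-q->5 3-p->3
step 1: apply R1 at {0↦1, 1↦2, 2↦0}  → |V|=5 |E|=3  E = 1-p->3 2-q->5 3-p->3
step 2: apply R2 at {0↦2, 1↦5}  → |V|=4 |E|=2  E = 1-p->3 3-p->3
final graph: no rule applies after step 2
NF nodes: {1:A, 2:C, 3:D, 4:D}

Answer: 4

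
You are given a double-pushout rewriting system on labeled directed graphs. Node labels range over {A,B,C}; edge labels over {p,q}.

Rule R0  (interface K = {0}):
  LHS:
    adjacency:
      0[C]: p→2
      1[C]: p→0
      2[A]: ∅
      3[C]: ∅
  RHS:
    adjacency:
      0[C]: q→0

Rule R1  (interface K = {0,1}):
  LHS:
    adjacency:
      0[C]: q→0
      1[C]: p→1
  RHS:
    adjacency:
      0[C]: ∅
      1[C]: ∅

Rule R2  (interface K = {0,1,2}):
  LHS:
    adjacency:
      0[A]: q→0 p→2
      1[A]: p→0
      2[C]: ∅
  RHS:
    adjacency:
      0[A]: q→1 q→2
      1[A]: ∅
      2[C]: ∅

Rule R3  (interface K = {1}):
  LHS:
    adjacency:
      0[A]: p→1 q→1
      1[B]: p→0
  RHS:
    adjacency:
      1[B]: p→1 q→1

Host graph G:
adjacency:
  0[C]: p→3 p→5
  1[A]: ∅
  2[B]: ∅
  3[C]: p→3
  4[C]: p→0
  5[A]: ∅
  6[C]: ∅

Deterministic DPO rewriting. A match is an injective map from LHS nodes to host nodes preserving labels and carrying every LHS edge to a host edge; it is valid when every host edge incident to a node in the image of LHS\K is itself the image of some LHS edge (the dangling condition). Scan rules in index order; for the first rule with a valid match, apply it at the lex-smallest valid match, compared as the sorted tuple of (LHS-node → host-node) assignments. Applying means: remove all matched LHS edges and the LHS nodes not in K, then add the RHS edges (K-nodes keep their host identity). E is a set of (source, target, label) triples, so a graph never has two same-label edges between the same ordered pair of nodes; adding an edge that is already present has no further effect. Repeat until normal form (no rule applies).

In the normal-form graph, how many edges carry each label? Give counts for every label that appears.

Answer: p:1

Derivation:
[0] host  ⇒  7 nodes, 4 edges  {0-p->3 0-p->5 3-p->3 4-p->0}
[1] R0 @ {0↦0, 1↦4, 2↦5, 3↦6}  ⇒  4 nodes, 3 edges  {0-q->0 0-p->3 3-p->3}
[2] R1 @ {0↦0, 1↦3}  ⇒  4 nodes, 1 edges  {0-p->3}
halt: no rule applies after step 2
NF edges: [(0, 3, 'p')]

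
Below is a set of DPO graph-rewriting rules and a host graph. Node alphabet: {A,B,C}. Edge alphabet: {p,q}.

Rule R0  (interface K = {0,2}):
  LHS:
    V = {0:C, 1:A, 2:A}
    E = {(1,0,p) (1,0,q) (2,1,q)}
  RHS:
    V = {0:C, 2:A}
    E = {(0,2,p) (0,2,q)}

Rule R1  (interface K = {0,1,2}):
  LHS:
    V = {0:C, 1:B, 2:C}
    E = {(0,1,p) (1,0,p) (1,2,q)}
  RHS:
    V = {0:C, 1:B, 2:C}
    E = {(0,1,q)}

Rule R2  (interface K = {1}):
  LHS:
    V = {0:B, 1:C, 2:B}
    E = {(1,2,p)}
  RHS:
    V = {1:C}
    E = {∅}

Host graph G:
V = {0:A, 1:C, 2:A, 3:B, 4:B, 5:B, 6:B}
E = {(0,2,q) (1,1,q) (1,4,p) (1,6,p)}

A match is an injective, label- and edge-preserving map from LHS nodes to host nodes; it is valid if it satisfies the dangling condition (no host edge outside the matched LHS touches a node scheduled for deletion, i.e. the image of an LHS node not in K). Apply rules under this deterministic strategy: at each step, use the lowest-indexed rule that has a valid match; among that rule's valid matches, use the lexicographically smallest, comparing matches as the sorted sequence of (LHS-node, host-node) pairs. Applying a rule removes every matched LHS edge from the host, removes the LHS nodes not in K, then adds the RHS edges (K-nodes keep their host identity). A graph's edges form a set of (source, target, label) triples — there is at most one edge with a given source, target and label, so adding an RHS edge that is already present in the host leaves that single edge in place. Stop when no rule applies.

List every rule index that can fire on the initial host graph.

Answer: [R2]

Derivation:
R0: no valid match — LHS pattern not found
R1: no valid match — LHS pattern not found
R2: 4 valid matches — {0↦3, 1↦1, 2↦4}, {0↦3, 1↦1, 2↦6}, {0↦5, 1↦1, 2↦4} (+1 more)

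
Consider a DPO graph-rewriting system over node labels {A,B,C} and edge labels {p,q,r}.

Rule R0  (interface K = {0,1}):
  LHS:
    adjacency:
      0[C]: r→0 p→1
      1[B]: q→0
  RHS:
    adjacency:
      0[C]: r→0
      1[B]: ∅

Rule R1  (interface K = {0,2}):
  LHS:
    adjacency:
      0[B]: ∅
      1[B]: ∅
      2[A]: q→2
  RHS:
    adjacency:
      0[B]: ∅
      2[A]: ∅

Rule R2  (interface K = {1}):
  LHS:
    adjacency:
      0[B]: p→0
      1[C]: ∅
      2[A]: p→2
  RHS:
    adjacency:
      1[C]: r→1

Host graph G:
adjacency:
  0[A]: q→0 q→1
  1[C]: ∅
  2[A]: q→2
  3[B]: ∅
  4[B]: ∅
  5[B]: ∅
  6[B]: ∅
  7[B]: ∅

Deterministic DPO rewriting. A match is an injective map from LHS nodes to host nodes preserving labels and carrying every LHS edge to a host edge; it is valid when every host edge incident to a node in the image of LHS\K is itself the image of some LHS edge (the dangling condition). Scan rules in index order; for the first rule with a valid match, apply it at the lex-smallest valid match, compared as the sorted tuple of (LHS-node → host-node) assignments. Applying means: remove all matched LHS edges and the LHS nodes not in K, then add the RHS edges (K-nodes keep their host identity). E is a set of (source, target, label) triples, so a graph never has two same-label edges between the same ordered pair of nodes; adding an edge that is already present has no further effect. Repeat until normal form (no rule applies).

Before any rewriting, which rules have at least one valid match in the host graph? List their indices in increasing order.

R0: no valid match — LHS pattern not found
R1: 40 valid matches — {0↦3, 1↦4, 2↦0}, {0↦3, 1↦4, 2↦2}, {0↦3, 1↦5, 2↦0} (+37 more)
R2: no valid match — LHS pattern not found

Answer: [R1]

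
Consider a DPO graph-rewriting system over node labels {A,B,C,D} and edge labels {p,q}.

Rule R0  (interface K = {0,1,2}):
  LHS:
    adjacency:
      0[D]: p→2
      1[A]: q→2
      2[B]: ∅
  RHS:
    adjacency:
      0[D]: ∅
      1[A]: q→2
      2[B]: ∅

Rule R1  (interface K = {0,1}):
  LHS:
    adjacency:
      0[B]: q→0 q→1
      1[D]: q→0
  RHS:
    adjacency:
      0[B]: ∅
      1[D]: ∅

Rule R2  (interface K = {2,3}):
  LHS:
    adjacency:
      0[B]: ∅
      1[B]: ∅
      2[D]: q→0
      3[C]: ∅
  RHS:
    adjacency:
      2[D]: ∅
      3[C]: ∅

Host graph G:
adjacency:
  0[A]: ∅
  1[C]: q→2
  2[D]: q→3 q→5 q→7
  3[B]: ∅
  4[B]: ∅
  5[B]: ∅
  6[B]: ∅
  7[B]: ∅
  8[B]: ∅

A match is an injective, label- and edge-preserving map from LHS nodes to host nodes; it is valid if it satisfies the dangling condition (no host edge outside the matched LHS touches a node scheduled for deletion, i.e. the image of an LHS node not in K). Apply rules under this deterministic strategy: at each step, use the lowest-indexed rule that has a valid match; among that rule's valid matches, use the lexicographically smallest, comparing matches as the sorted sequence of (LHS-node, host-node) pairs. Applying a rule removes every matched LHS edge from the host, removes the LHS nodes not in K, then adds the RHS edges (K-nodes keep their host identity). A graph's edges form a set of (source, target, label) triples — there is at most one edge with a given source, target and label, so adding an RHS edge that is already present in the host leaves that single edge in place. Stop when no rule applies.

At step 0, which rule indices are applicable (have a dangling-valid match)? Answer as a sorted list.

Answer: [R2]

Steps:
R0: no valid match — LHS pattern not found
R1: no valid match — LHS pattern not found
R2: 9 valid matches — {0↦3, 1↦4, 2↦2, 3↦1}, {0↦3, 1↦6, 2↦2, 3↦1}, {0↦3, 1↦8, 2↦2, 3↦1} (+6 more)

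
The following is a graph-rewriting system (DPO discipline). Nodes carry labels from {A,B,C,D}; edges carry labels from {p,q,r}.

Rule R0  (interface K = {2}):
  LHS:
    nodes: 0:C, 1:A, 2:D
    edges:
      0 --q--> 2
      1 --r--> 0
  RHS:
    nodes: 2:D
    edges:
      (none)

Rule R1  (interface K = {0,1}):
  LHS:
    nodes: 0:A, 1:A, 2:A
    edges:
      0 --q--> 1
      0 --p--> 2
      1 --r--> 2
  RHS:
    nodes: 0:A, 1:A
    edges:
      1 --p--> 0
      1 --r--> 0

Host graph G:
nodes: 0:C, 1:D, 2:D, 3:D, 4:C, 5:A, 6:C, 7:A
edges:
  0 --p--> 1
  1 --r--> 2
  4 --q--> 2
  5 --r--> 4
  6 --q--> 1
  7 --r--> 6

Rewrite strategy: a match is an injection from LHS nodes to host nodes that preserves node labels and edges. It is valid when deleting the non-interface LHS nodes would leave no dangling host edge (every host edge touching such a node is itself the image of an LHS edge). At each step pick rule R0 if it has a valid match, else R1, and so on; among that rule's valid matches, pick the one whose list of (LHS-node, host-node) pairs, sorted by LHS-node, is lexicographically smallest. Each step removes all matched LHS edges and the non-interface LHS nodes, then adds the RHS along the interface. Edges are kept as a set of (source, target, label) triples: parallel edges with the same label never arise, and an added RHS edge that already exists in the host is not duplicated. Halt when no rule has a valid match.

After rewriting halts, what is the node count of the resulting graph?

Answer: 4

Rewrite trace:
[0] host  ⇒  8 nodes, 6 edges  {0-p->1 1-r->2 4-q->2 5-r->4 6-q->1 7-r->6}
[1] R0 @ {0↦4, 1↦5, 2↦2}  ⇒  6 nodes, 4 edges  {0-p->1 1-r->2 6-q->1 7-r->6}
[2] R0 @ {0↦6, 1↦7, 2↦1}  ⇒  4 nodes, 2 edges  {0-p->1 1-r->2}
normal form: no rule applies after step 2
NF nodes: {0:C, 1:D, 2:D, 3:D}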